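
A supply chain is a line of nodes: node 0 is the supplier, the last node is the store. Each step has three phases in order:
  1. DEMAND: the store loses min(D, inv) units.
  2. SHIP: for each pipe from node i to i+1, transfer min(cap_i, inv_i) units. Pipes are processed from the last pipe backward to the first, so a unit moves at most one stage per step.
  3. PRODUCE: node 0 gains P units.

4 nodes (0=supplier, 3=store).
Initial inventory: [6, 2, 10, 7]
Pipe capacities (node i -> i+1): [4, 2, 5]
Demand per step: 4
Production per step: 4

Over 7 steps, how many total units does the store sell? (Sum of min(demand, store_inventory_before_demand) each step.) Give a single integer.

Answer: 27

Derivation:
Step 1: sold=4 (running total=4) -> [6 4 7 8]
Step 2: sold=4 (running total=8) -> [6 6 4 9]
Step 3: sold=4 (running total=12) -> [6 8 2 9]
Step 4: sold=4 (running total=16) -> [6 10 2 7]
Step 5: sold=4 (running total=20) -> [6 12 2 5]
Step 6: sold=4 (running total=24) -> [6 14 2 3]
Step 7: sold=3 (running total=27) -> [6 16 2 2]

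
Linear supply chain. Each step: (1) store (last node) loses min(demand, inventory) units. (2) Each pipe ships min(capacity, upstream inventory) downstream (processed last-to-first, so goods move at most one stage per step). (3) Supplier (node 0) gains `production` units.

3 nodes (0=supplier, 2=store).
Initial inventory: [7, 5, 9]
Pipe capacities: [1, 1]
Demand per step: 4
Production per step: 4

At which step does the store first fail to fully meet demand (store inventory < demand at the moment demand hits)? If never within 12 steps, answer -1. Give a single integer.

Step 1: demand=4,sold=4 ship[1->2]=1 ship[0->1]=1 prod=4 -> [10 5 6]
Step 2: demand=4,sold=4 ship[1->2]=1 ship[0->1]=1 prod=4 -> [13 5 3]
Step 3: demand=4,sold=3 ship[1->2]=1 ship[0->1]=1 prod=4 -> [16 5 1]
Step 4: demand=4,sold=1 ship[1->2]=1 ship[0->1]=1 prod=4 -> [19 5 1]
Step 5: demand=4,sold=1 ship[1->2]=1 ship[0->1]=1 prod=4 -> [22 5 1]
Step 6: demand=4,sold=1 ship[1->2]=1 ship[0->1]=1 prod=4 -> [25 5 1]
Step 7: demand=4,sold=1 ship[1->2]=1 ship[0->1]=1 prod=4 -> [28 5 1]
Step 8: demand=4,sold=1 ship[1->2]=1 ship[0->1]=1 prod=4 -> [31 5 1]
Step 9: demand=4,sold=1 ship[1->2]=1 ship[0->1]=1 prod=4 -> [34 5 1]
Step 10: demand=4,sold=1 ship[1->2]=1 ship[0->1]=1 prod=4 -> [37 5 1]
Step 11: demand=4,sold=1 ship[1->2]=1 ship[0->1]=1 prod=4 -> [40 5 1]
Step 12: demand=4,sold=1 ship[1->2]=1 ship[0->1]=1 prod=4 -> [43 5 1]
First stockout at step 3

3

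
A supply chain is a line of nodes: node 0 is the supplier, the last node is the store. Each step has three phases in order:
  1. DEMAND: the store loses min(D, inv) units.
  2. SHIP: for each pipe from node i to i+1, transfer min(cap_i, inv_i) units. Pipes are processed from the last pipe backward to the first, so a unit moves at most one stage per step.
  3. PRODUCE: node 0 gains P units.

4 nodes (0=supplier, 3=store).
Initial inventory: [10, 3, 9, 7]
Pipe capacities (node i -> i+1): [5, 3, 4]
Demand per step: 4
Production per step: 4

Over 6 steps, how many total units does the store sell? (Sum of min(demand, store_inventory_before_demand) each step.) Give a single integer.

Answer: 24

Derivation:
Step 1: sold=4 (running total=4) -> [9 5 8 7]
Step 2: sold=4 (running total=8) -> [8 7 7 7]
Step 3: sold=4 (running total=12) -> [7 9 6 7]
Step 4: sold=4 (running total=16) -> [6 11 5 7]
Step 5: sold=4 (running total=20) -> [5 13 4 7]
Step 6: sold=4 (running total=24) -> [4 15 3 7]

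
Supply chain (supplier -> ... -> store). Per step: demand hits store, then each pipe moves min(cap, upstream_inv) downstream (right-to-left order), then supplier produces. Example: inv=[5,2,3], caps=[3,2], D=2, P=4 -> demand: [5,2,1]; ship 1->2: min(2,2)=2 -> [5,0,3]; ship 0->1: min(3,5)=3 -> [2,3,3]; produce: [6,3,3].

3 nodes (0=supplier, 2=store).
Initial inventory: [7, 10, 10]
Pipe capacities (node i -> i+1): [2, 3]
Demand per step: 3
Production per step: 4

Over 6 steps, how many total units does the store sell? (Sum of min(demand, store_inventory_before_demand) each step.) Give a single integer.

Step 1: sold=3 (running total=3) -> [9 9 10]
Step 2: sold=3 (running total=6) -> [11 8 10]
Step 3: sold=3 (running total=9) -> [13 7 10]
Step 4: sold=3 (running total=12) -> [15 6 10]
Step 5: sold=3 (running total=15) -> [17 5 10]
Step 6: sold=3 (running total=18) -> [19 4 10]

Answer: 18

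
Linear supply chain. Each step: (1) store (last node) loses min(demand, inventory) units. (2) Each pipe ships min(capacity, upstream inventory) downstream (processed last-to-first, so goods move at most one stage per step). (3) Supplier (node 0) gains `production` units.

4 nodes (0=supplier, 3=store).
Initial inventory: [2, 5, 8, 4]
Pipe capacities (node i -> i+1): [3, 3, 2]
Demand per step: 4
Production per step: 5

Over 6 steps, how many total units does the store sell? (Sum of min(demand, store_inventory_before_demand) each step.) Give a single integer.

Step 1: sold=4 (running total=4) -> [5 4 9 2]
Step 2: sold=2 (running total=6) -> [7 4 10 2]
Step 3: sold=2 (running total=8) -> [9 4 11 2]
Step 4: sold=2 (running total=10) -> [11 4 12 2]
Step 5: sold=2 (running total=12) -> [13 4 13 2]
Step 6: sold=2 (running total=14) -> [15 4 14 2]

Answer: 14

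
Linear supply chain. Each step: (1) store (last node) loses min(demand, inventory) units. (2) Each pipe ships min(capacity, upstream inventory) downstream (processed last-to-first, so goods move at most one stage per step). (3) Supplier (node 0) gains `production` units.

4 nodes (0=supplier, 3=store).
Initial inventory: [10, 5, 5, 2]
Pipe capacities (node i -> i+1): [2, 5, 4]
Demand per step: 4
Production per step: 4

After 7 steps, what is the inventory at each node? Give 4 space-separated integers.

Step 1: demand=4,sold=2 ship[2->3]=4 ship[1->2]=5 ship[0->1]=2 prod=4 -> inv=[12 2 6 4]
Step 2: demand=4,sold=4 ship[2->3]=4 ship[1->2]=2 ship[0->1]=2 prod=4 -> inv=[14 2 4 4]
Step 3: demand=4,sold=4 ship[2->3]=4 ship[1->2]=2 ship[0->1]=2 prod=4 -> inv=[16 2 2 4]
Step 4: demand=4,sold=4 ship[2->3]=2 ship[1->2]=2 ship[0->1]=2 prod=4 -> inv=[18 2 2 2]
Step 5: demand=4,sold=2 ship[2->3]=2 ship[1->2]=2 ship[0->1]=2 prod=4 -> inv=[20 2 2 2]
Step 6: demand=4,sold=2 ship[2->3]=2 ship[1->2]=2 ship[0->1]=2 prod=4 -> inv=[22 2 2 2]
Step 7: demand=4,sold=2 ship[2->3]=2 ship[1->2]=2 ship[0->1]=2 prod=4 -> inv=[24 2 2 2]

24 2 2 2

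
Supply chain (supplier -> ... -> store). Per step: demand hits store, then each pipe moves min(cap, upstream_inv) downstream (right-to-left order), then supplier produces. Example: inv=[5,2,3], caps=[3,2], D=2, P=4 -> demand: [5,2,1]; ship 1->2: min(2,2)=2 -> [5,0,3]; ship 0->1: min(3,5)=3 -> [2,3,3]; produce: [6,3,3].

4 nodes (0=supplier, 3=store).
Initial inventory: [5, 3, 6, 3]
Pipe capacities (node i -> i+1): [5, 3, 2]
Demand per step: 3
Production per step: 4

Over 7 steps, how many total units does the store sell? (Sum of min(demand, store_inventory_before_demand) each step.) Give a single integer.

Answer: 15

Derivation:
Step 1: sold=3 (running total=3) -> [4 5 7 2]
Step 2: sold=2 (running total=5) -> [4 6 8 2]
Step 3: sold=2 (running total=7) -> [4 7 9 2]
Step 4: sold=2 (running total=9) -> [4 8 10 2]
Step 5: sold=2 (running total=11) -> [4 9 11 2]
Step 6: sold=2 (running total=13) -> [4 10 12 2]
Step 7: sold=2 (running total=15) -> [4 11 13 2]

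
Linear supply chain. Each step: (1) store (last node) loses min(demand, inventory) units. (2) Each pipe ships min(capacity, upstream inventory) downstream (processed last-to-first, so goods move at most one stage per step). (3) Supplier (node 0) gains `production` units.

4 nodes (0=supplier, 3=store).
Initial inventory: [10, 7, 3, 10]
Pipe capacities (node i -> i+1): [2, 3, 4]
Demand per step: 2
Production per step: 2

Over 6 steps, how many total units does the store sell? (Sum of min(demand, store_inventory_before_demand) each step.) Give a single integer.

Step 1: sold=2 (running total=2) -> [10 6 3 11]
Step 2: sold=2 (running total=4) -> [10 5 3 12]
Step 3: sold=2 (running total=6) -> [10 4 3 13]
Step 4: sold=2 (running total=8) -> [10 3 3 14]
Step 5: sold=2 (running total=10) -> [10 2 3 15]
Step 6: sold=2 (running total=12) -> [10 2 2 16]

Answer: 12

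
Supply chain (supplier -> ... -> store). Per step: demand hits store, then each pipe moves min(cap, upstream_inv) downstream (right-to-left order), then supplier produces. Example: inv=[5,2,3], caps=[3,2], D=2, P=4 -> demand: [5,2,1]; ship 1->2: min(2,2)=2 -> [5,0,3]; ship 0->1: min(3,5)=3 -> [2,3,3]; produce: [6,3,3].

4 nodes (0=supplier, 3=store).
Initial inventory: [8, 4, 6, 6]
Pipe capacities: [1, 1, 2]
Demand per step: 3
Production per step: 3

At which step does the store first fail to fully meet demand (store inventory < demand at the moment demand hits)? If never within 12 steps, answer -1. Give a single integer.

Step 1: demand=3,sold=3 ship[2->3]=2 ship[1->2]=1 ship[0->1]=1 prod=3 -> [10 4 5 5]
Step 2: demand=3,sold=3 ship[2->3]=2 ship[1->2]=1 ship[0->1]=1 prod=3 -> [12 4 4 4]
Step 3: demand=3,sold=3 ship[2->3]=2 ship[1->2]=1 ship[0->1]=1 prod=3 -> [14 4 3 3]
Step 4: demand=3,sold=3 ship[2->3]=2 ship[1->2]=1 ship[0->1]=1 prod=3 -> [16 4 2 2]
Step 5: demand=3,sold=2 ship[2->3]=2 ship[1->2]=1 ship[0->1]=1 prod=3 -> [18 4 1 2]
Step 6: demand=3,sold=2 ship[2->3]=1 ship[1->2]=1 ship[0->1]=1 prod=3 -> [20 4 1 1]
Step 7: demand=3,sold=1 ship[2->3]=1 ship[1->2]=1 ship[0->1]=1 prod=3 -> [22 4 1 1]
Step 8: demand=3,sold=1 ship[2->3]=1 ship[1->2]=1 ship[0->1]=1 prod=3 -> [24 4 1 1]
Step 9: demand=3,sold=1 ship[2->3]=1 ship[1->2]=1 ship[0->1]=1 prod=3 -> [26 4 1 1]
Step 10: demand=3,sold=1 ship[2->3]=1 ship[1->2]=1 ship[0->1]=1 prod=3 -> [28 4 1 1]
Step 11: demand=3,sold=1 ship[2->3]=1 ship[1->2]=1 ship[0->1]=1 prod=3 -> [30 4 1 1]
Step 12: demand=3,sold=1 ship[2->3]=1 ship[1->2]=1 ship[0->1]=1 prod=3 -> [32 4 1 1]
First stockout at step 5

5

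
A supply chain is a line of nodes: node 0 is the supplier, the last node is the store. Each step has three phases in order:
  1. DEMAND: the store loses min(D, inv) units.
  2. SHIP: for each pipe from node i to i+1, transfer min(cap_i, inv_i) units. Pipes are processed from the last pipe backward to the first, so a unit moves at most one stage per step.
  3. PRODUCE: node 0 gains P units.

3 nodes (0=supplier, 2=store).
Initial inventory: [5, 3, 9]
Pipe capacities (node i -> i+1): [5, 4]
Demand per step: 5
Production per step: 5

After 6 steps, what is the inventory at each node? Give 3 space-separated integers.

Step 1: demand=5,sold=5 ship[1->2]=3 ship[0->1]=5 prod=5 -> inv=[5 5 7]
Step 2: demand=5,sold=5 ship[1->2]=4 ship[0->1]=5 prod=5 -> inv=[5 6 6]
Step 3: demand=5,sold=5 ship[1->2]=4 ship[0->1]=5 prod=5 -> inv=[5 7 5]
Step 4: demand=5,sold=5 ship[1->2]=4 ship[0->1]=5 prod=5 -> inv=[5 8 4]
Step 5: demand=5,sold=4 ship[1->2]=4 ship[0->1]=5 prod=5 -> inv=[5 9 4]
Step 6: demand=5,sold=4 ship[1->2]=4 ship[0->1]=5 prod=5 -> inv=[5 10 4]

5 10 4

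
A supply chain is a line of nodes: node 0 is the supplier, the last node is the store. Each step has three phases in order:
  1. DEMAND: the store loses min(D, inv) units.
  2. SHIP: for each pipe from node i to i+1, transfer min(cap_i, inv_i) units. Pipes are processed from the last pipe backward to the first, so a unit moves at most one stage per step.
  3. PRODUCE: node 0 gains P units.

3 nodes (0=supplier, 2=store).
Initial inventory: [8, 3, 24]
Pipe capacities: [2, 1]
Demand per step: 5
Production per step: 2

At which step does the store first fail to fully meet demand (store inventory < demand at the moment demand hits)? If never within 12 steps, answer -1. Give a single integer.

Step 1: demand=5,sold=5 ship[1->2]=1 ship[0->1]=2 prod=2 -> [8 4 20]
Step 2: demand=5,sold=5 ship[1->2]=1 ship[0->1]=2 prod=2 -> [8 5 16]
Step 3: demand=5,sold=5 ship[1->2]=1 ship[0->1]=2 prod=2 -> [8 6 12]
Step 4: demand=5,sold=5 ship[1->2]=1 ship[0->1]=2 prod=2 -> [8 7 8]
Step 5: demand=5,sold=5 ship[1->2]=1 ship[0->1]=2 prod=2 -> [8 8 4]
Step 6: demand=5,sold=4 ship[1->2]=1 ship[0->1]=2 prod=2 -> [8 9 1]
Step 7: demand=5,sold=1 ship[1->2]=1 ship[0->1]=2 prod=2 -> [8 10 1]
Step 8: demand=5,sold=1 ship[1->2]=1 ship[0->1]=2 prod=2 -> [8 11 1]
Step 9: demand=5,sold=1 ship[1->2]=1 ship[0->1]=2 prod=2 -> [8 12 1]
Step 10: demand=5,sold=1 ship[1->2]=1 ship[0->1]=2 prod=2 -> [8 13 1]
Step 11: demand=5,sold=1 ship[1->2]=1 ship[0->1]=2 prod=2 -> [8 14 1]
Step 12: demand=5,sold=1 ship[1->2]=1 ship[0->1]=2 prod=2 -> [8 15 1]
First stockout at step 6

6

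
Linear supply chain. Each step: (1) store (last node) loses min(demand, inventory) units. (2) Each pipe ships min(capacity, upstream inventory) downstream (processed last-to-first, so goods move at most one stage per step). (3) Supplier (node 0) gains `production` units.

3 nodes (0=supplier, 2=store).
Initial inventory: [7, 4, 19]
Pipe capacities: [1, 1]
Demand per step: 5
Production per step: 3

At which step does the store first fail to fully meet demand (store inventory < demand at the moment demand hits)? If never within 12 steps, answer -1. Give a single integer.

Step 1: demand=5,sold=5 ship[1->2]=1 ship[0->1]=1 prod=3 -> [9 4 15]
Step 2: demand=5,sold=5 ship[1->2]=1 ship[0->1]=1 prod=3 -> [11 4 11]
Step 3: demand=5,sold=5 ship[1->2]=1 ship[0->1]=1 prod=3 -> [13 4 7]
Step 4: demand=5,sold=5 ship[1->2]=1 ship[0->1]=1 prod=3 -> [15 4 3]
Step 5: demand=5,sold=3 ship[1->2]=1 ship[0->1]=1 prod=3 -> [17 4 1]
Step 6: demand=5,sold=1 ship[1->2]=1 ship[0->1]=1 prod=3 -> [19 4 1]
Step 7: demand=5,sold=1 ship[1->2]=1 ship[0->1]=1 prod=3 -> [21 4 1]
Step 8: demand=5,sold=1 ship[1->2]=1 ship[0->1]=1 prod=3 -> [23 4 1]
Step 9: demand=5,sold=1 ship[1->2]=1 ship[0->1]=1 prod=3 -> [25 4 1]
Step 10: demand=5,sold=1 ship[1->2]=1 ship[0->1]=1 prod=3 -> [27 4 1]
Step 11: demand=5,sold=1 ship[1->2]=1 ship[0->1]=1 prod=3 -> [29 4 1]
Step 12: demand=5,sold=1 ship[1->2]=1 ship[0->1]=1 prod=3 -> [31 4 1]
First stockout at step 5

5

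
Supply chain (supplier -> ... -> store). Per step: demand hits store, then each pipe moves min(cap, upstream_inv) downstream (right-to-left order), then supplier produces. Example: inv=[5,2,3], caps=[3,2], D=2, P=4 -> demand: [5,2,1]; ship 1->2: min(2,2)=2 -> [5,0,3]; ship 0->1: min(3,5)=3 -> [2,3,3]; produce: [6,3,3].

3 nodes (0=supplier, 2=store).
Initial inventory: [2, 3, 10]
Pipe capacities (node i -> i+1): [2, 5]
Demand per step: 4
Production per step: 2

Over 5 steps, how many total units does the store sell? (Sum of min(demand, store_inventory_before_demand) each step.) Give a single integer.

Step 1: sold=4 (running total=4) -> [2 2 9]
Step 2: sold=4 (running total=8) -> [2 2 7]
Step 3: sold=4 (running total=12) -> [2 2 5]
Step 4: sold=4 (running total=16) -> [2 2 3]
Step 5: sold=3 (running total=19) -> [2 2 2]

Answer: 19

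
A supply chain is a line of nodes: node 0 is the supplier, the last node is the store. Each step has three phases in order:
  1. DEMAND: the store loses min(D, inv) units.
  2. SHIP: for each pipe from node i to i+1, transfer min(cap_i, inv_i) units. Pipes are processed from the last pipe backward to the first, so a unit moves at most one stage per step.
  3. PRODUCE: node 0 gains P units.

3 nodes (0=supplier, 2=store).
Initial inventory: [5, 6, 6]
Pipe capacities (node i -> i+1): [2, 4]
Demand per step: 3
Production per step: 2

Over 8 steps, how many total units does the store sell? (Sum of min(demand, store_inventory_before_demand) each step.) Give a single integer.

Answer: 24

Derivation:
Step 1: sold=3 (running total=3) -> [5 4 7]
Step 2: sold=3 (running total=6) -> [5 2 8]
Step 3: sold=3 (running total=9) -> [5 2 7]
Step 4: sold=3 (running total=12) -> [5 2 6]
Step 5: sold=3 (running total=15) -> [5 2 5]
Step 6: sold=3 (running total=18) -> [5 2 4]
Step 7: sold=3 (running total=21) -> [5 2 3]
Step 8: sold=3 (running total=24) -> [5 2 2]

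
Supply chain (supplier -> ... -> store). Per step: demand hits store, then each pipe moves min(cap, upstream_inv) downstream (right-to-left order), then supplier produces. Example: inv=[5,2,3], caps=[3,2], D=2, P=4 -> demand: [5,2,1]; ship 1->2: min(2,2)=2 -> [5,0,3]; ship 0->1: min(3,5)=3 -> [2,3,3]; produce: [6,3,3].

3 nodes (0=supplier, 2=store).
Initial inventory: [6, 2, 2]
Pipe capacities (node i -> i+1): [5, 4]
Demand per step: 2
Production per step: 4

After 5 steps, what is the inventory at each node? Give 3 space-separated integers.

Step 1: demand=2,sold=2 ship[1->2]=2 ship[0->1]=5 prod=4 -> inv=[5 5 2]
Step 2: demand=2,sold=2 ship[1->2]=4 ship[0->1]=5 prod=4 -> inv=[4 6 4]
Step 3: demand=2,sold=2 ship[1->2]=4 ship[0->1]=4 prod=4 -> inv=[4 6 6]
Step 4: demand=2,sold=2 ship[1->2]=4 ship[0->1]=4 prod=4 -> inv=[4 6 8]
Step 5: demand=2,sold=2 ship[1->2]=4 ship[0->1]=4 prod=4 -> inv=[4 6 10]

4 6 10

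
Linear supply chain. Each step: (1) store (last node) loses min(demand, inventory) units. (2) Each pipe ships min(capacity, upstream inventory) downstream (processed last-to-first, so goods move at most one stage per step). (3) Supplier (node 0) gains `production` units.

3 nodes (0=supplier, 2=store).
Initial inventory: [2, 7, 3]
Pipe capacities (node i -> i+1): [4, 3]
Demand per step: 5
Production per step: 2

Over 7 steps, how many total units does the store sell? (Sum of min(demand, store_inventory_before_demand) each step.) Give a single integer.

Answer: 20

Derivation:
Step 1: sold=3 (running total=3) -> [2 6 3]
Step 2: sold=3 (running total=6) -> [2 5 3]
Step 3: sold=3 (running total=9) -> [2 4 3]
Step 4: sold=3 (running total=12) -> [2 3 3]
Step 5: sold=3 (running total=15) -> [2 2 3]
Step 6: sold=3 (running total=18) -> [2 2 2]
Step 7: sold=2 (running total=20) -> [2 2 2]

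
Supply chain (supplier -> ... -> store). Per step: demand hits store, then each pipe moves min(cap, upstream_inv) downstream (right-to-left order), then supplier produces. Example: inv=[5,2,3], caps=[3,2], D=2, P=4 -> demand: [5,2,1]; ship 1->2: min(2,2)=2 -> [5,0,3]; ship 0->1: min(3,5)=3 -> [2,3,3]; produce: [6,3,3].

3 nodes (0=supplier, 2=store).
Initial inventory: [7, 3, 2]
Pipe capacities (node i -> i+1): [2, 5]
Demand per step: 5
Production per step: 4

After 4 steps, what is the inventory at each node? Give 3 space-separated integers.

Step 1: demand=5,sold=2 ship[1->2]=3 ship[0->1]=2 prod=4 -> inv=[9 2 3]
Step 2: demand=5,sold=3 ship[1->2]=2 ship[0->1]=2 prod=4 -> inv=[11 2 2]
Step 3: demand=5,sold=2 ship[1->2]=2 ship[0->1]=2 prod=4 -> inv=[13 2 2]
Step 4: demand=5,sold=2 ship[1->2]=2 ship[0->1]=2 prod=4 -> inv=[15 2 2]

15 2 2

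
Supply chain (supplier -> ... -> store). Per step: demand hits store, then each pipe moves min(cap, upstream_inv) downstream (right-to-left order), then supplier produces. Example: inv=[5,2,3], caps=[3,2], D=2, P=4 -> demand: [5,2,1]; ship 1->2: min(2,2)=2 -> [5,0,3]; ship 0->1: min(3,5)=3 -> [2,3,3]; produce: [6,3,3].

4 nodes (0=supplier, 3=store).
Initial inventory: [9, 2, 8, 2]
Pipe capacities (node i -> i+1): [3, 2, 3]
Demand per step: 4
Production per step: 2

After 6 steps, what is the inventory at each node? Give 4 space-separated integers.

Step 1: demand=4,sold=2 ship[2->3]=3 ship[1->2]=2 ship[0->1]=3 prod=2 -> inv=[8 3 7 3]
Step 2: demand=4,sold=3 ship[2->3]=3 ship[1->2]=2 ship[0->1]=3 prod=2 -> inv=[7 4 6 3]
Step 3: demand=4,sold=3 ship[2->3]=3 ship[1->2]=2 ship[0->1]=3 prod=2 -> inv=[6 5 5 3]
Step 4: demand=4,sold=3 ship[2->3]=3 ship[1->2]=2 ship[0->1]=3 prod=2 -> inv=[5 6 4 3]
Step 5: demand=4,sold=3 ship[2->3]=3 ship[1->2]=2 ship[0->1]=3 prod=2 -> inv=[4 7 3 3]
Step 6: demand=4,sold=3 ship[2->3]=3 ship[1->2]=2 ship[0->1]=3 prod=2 -> inv=[3 8 2 3]

3 8 2 3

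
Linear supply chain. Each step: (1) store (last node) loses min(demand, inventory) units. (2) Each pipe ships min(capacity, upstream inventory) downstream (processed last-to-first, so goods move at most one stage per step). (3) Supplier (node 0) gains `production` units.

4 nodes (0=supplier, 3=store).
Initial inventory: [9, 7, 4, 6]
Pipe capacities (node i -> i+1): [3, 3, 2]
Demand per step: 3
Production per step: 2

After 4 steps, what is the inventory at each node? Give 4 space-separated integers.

Step 1: demand=3,sold=3 ship[2->3]=2 ship[1->2]=3 ship[0->1]=3 prod=2 -> inv=[8 7 5 5]
Step 2: demand=3,sold=3 ship[2->3]=2 ship[1->2]=3 ship[0->1]=3 prod=2 -> inv=[7 7 6 4]
Step 3: demand=3,sold=3 ship[2->3]=2 ship[1->2]=3 ship[0->1]=3 prod=2 -> inv=[6 7 7 3]
Step 4: demand=3,sold=3 ship[2->3]=2 ship[1->2]=3 ship[0->1]=3 prod=2 -> inv=[5 7 8 2]

5 7 8 2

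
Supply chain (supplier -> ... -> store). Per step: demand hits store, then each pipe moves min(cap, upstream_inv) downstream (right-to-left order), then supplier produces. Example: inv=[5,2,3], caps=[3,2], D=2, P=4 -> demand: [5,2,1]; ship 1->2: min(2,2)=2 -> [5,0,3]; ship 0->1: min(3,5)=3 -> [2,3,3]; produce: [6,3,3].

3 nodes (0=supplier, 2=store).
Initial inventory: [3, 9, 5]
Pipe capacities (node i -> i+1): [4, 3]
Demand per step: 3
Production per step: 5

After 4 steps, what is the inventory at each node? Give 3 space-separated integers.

Step 1: demand=3,sold=3 ship[1->2]=3 ship[0->1]=3 prod=5 -> inv=[5 9 5]
Step 2: demand=3,sold=3 ship[1->2]=3 ship[0->1]=4 prod=5 -> inv=[6 10 5]
Step 3: demand=3,sold=3 ship[1->2]=3 ship[0->1]=4 prod=5 -> inv=[7 11 5]
Step 4: demand=3,sold=3 ship[1->2]=3 ship[0->1]=4 prod=5 -> inv=[8 12 5]

8 12 5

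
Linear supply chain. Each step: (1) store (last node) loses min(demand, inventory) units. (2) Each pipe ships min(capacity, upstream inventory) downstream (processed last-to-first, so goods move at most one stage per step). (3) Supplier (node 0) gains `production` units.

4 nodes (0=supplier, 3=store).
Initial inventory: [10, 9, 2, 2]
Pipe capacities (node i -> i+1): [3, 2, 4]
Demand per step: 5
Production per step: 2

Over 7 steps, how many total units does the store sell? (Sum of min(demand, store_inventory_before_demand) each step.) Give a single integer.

Answer: 14

Derivation:
Step 1: sold=2 (running total=2) -> [9 10 2 2]
Step 2: sold=2 (running total=4) -> [8 11 2 2]
Step 3: sold=2 (running total=6) -> [7 12 2 2]
Step 4: sold=2 (running total=8) -> [6 13 2 2]
Step 5: sold=2 (running total=10) -> [5 14 2 2]
Step 6: sold=2 (running total=12) -> [4 15 2 2]
Step 7: sold=2 (running total=14) -> [3 16 2 2]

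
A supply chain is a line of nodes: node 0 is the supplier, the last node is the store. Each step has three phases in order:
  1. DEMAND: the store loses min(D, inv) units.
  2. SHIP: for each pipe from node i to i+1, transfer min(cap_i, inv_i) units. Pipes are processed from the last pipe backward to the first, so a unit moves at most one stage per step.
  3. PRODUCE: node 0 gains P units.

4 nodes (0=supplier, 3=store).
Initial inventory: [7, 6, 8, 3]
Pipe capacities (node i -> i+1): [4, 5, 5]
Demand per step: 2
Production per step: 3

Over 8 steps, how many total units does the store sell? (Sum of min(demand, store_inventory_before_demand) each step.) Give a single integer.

Step 1: sold=2 (running total=2) -> [6 5 8 6]
Step 2: sold=2 (running total=4) -> [5 4 8 9]
Step 3: sold=2 (running total=6) -> [4 4 7 12]
Step 4: sold=2 (running total=8) -> [3 4 6 15]
Step 5: sold=2 (running total=10) -> [3 3 5 18]
Step 6: sold=2 (running total=12) -> [3 3 3 21]
Step 7: sold=2 (running total=14) -> [3 3 3 22]
Step 8: sold=2 (running total=16) -> [3 3 3 23]

Answer: 16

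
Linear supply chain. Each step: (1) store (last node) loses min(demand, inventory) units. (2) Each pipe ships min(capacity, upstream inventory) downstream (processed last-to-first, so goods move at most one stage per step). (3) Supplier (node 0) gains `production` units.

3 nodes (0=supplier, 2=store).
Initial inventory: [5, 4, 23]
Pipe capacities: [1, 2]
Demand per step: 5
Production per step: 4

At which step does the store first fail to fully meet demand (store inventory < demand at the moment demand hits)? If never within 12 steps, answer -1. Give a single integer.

Step 1: demand=5,sold=5 ship[1->2]=2 ship[0->1]=1 prod=4 -> [8 3 20]
Step 2: demand=5,sold=5 ship[1->2]=2 ship[0->1]=1 prod=4 -> [11 2 17]
Step 3: demand=5,sold=5 ship[1->2]=2 ship[0->1]=1 prod=4 -> [14 1 14]
Step 4: demand=5,sold=5 ship[1->2]=1 ship[0->1]=1 prod=4 -> [17 1 10]
Step 5: demand=5,sold=5 ship[1->2]=1 ship[0->1]=1 prod=4 -> [20 1 6]
Step 6: demand=5,sold=5 ship[1->2]=1 ship[0->1]=1 prod=4 -> [23 1 2]
Step 7: demand=5,sold=2 ship[1->2]=1 ship[0->1]=1 prod=4 -> [26 1 1]
Step 8: demand=5,sold=1 ship[1->2]=1 ship[0->1]=1 prod=4 -> [29 1 1]
Step 9: demand=5,sold=1 ship[1->2]=1 ship[0->1]=1 prod=4 -> [32 1 1]
Step 10: demand=5,sold=1 ship[1->2]=1 ship[0->1]=1 prod=4 -> [35 1 1]
Step 11: demand=5,sold=1 ship[1->2]=1 ship[0->1]=1 prod=4 -> [38 1 1]
Step 12: demand=5,sold=1 ship[1->2]=1 ship[0->1]=1 prod=4 -> [41 1 1]
First stockout at step 7

7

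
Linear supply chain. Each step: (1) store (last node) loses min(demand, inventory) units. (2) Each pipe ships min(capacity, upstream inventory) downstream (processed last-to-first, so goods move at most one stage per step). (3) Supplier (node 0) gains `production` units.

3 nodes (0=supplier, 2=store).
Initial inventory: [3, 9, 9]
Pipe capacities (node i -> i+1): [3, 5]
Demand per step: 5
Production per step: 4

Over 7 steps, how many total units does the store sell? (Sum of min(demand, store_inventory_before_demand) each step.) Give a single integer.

Answer: 33

Derivation:
Step 1: sold=5 (running total=5) -> [4 7 9]
Step 2: sold=5 (running total=10) -> [5 5 9]
Step 3: sold=5 (running total=15) -> [6 3 9]
Step 4: sold=5 (running total=20) -> [7 3 7]
Step 5: sold=5 (running total=25) -> [8 3 5]
Step 6: sold=5 (running total=30) -> [9 3 3]
Step 7: sold=3 (running total=33) -> [10 3 3]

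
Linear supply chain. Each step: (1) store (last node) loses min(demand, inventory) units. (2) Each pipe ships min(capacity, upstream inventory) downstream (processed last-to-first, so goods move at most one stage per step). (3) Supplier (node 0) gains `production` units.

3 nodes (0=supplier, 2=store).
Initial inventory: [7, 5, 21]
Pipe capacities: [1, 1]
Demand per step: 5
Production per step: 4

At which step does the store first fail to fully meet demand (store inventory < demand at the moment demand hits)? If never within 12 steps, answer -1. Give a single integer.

Step 1: demand=5,sold=5 ship[1->2]=1 ship[0->1]=1 prod=4 -> [10 5 17]
Step 2: demand=5,sold=5 ship[1->2]=1 ship[0->1]=1 prod=4 -> [13 5 13]
Step 3: demand=5,sold=5 ship[1->2]=1 ship[0->1]=1 prod=4 -> [16 5 9]
Step 4: demand=5,sold=5 ship[1->2]=1 ship[0->1]=1 prod=4 -> [19 5 5]
Step 5: demand=5,sold=5 ship[1->2]=1 ship[0->1]=1 prod=4 -> [22 5 1]
Step 6: demand=5,sold=1 ship[1->2]=1 ship[0->1]=1 prod=4 -> [25 5 1]
Step 7: demand=5,sold=1 ship[1->2]=1 ship[0->1]=1 prod=4 -> [28 5 1]
Step 8: demand=5,sold=1 ship[1->2]=1 ship[0->1]=1 prod=4 -> [31 5 1]
Step 9: demand=5,sold=1 ship[1->2]=1 ship[0->1]=1 prod=4 -> [34 5 1]
Step 10: demand=5,sold=1 ship[1->2]=1 ship[0->1]=1 prod=4 -> [37 5 1]
Step 11: demand=5,sold=1 ship[1->2]=1 ship[0->1]=1 prod=4 -> [40 5 1]
Step 12: demand=5,sold=1 ship[1->2]=1 ship[0->1]=1 prod=4 -> [43 5 1]
First stockout at step 6

6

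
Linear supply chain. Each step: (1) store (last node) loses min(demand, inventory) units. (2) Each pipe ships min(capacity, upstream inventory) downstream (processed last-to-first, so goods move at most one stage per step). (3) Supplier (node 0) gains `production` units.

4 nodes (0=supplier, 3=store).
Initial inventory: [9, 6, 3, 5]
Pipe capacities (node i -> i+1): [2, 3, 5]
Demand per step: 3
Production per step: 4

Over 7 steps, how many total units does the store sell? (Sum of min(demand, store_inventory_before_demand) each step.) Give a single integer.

Step 1: sold=3 (running total=3) -> [11 5 3 5]
Step 2: sold=3 (running total=6) -> [13 4 3 5]
Step 3: sold=3 (running total=9) -> [15 3 3 5]
Step 4: sold=3 (running total=12) -> [17 2 3 5]
Step 5: sold=3 (running total=15) -> [19 2 2 5]
Step 6: sold=3 (running total=18) -> [21 2 2 4]
Step 7: sold=3 (running total=21) -> [23 2 2 3]

Answer: 21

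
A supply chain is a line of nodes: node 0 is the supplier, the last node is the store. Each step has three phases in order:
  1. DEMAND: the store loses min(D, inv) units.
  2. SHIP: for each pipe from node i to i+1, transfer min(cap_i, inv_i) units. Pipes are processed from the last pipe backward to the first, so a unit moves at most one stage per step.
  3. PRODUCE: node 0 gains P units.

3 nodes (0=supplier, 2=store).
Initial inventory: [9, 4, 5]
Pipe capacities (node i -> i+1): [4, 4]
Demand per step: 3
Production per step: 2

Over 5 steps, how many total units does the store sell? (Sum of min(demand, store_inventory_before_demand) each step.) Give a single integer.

Answer: 15

Derivation:
Step 1: sold=3 (running total=3) -> [7 4 6]
Step 2: sold=3 (running total=6) -> [5 4 7]
Step 3: sold=3 (running total=9) -> [3 4 8]
Step 4: sold=3 (running total=12) -> [2 3 9]
Step 5: sold=3 (running total=15) -> [2 2 9]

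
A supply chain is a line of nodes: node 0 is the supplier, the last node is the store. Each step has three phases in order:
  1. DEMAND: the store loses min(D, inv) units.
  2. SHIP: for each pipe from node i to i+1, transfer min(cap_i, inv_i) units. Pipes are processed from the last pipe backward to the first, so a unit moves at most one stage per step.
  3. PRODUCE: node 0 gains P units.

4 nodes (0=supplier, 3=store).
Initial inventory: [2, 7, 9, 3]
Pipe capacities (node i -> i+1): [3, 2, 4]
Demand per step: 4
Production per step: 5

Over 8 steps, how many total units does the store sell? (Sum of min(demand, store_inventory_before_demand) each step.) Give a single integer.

Step 1: sold=3 (running total=3) -> [5 7 7 4]
Step 2: sold=4 (running total=7) -> [7 8 5 4]
Step 3: sold=4 (running total=11) -> [9 9 3 4]
Step 4: sold=4 (running total=15) -> [11 10 2 3]
Step 5: sold=3 (running total=18) -> [13 11 2 2]
Step 6: sold=2 (running total=20) -> [15 12 2 2]
Step 7: sold=2 (running total=22) -> [17 13 2 2]
Step 8: sold=2 (running total=24) -> [19 14 2 2]

Answer: 24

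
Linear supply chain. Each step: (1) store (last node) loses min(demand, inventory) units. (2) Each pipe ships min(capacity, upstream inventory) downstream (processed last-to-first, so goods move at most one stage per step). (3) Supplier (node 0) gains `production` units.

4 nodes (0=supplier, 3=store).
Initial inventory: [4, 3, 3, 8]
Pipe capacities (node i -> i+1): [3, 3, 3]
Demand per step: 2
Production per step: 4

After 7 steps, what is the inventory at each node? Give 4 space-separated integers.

Step 1: demand=2,sold=2 ship[2->3]=3 ship[1->2]=3 ship[0->1]=3 prod=4 -> inv=[5 3 3 9]
Step 2: demand=2,sold=2 ship[2->3]=3 ship[1->2]=3 ship[0->1]=3 prod=4 -> inv=[6 3 3 10]
Step 3: demand=2,sold=2 ship[2->3]=3 ship[1->2]=3 ship[0->1]=3 prod=4 -> inv=[7 3 3 11]
Step 4: demand=2,sold=2 ship[2->3]=3 ship[1->2]=3 ship[0->1]=3 prod=4 -> inv=[8 3 3 12]
Step 5: demand=2,sold=2 ship[2->3]=3 ship[1->2]=3 ship[0->1]=3 prod=4 -> inv=[9 3 3 13]
Step 6: demand=2,sold=2 ship[2->3]=3 ship[1->2]=3 ship[0->1]=3 prod=4 -> inv=[10 3 3 14]
Step 7: demand=2,sold=2 ship[2->3]=3 ship[1->2]=3 ship[0->1]=3 prod=4 -> inv=[11 3 3 15]

11 3 3 15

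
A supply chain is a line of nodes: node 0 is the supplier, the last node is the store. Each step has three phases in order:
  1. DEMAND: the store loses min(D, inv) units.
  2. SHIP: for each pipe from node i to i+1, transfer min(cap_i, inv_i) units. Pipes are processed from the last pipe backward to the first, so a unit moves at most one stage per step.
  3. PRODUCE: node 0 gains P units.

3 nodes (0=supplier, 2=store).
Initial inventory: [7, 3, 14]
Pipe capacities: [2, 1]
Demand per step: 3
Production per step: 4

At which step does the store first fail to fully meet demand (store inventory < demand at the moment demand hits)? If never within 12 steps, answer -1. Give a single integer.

Step 1: demand=3,sold=3 ship[1->2]=1 ship[0->1]=2 prod=4 -> [9 4 12]
Step 2: demand=3,sold=3 ship[1->2]=1 ship[0->1]=2 prod=4 -> [11 5 10]
Step 3: demand=3,sold=3 ship[1->2]=1 ship[0->1]=2 prod=4 -> [13 6 8]
Step 4: demand=3,sold=3 ship[1->2]=1 ship[0->1]=2 prod=4 -> [15 7 6]
Step 5: demand=3,sold=3 ship[1->2]=1 ship[0->1]=2 prod=4 -> [17 8 4]
Step 6: demand=3,sold=3 ship[1->2]=1 ship[0->1]=2 prod=4 -> [19 9 2]
Step 7: demand=3,sold=2 ship[1->2]=1 ship[0->1]=2 prod=4 -> [21 10 1]
Step 8: demand=3,sold=1 ship[1->2]=1 ship[0->1]=2 prod=4 -> [23 11 1]
Step 9: demand=3,sold=1 ship[1->2]=1 ship[0->1]=2 prod=4 -> [25 12 1]
Step 10: demand=3,sold=1 ship[1->2]=1 ship[0->1]=2 prod=4 -> [27 13 1]
Step 11: demand=3,sold=1 ship[1->2]=1 ship[0->1]=2 prod=4 -> [29 14 1]
Step 12: demand=3,sold=1 ship[1->2]=1 ship[0->1]=2 prod=4 -> [31 15 1]
First stockout at step 7

7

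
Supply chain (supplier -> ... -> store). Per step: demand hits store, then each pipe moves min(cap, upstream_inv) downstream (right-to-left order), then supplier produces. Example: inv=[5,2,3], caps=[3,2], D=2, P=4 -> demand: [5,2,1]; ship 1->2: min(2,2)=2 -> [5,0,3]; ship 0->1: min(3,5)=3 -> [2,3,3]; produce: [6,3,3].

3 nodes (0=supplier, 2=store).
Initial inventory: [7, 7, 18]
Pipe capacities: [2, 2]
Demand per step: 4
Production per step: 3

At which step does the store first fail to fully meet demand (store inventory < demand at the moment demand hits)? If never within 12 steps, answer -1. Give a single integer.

Step 1: demand=4,sold=4 ship[1->2]=2 ship[0->1]=2 prod=3 -> [8 7 16]
Step 2: demand=4,sold=4 ship[1->2]=2 ship[0->1]=2 prod=3 -> [9 7 14]
Step 3: demand=4,sold=4 ship[1->2]=2 ship[0->1]=2 prod=3 -> [10 7 12]
Step 4: demand=4,sold=4 ship[1->2]=2 ship[0->1]=2 prod=3 -> [11 7 10]
Step 5: demand=4,sold=4 ship[1->2]=2 ship[0->1]=2 prod=3 -> [12 7 8]
Step 6: demand=4,sold=4 ship[1->2]=2 ship[0->1]=2 prod=3 -> [13 7 6]
Step 7: demand=4,sold=4 ship[1->2]=2 ship[0->1]=2 prod=3 -> [14 7 4]
Step 8: demand=4,sold=4 ship[1->2]=2 ship[0->1]=2 prod=3 -> [15 7 2]
Step 9: demand=4,sold=2 ship[1->2]=2 ship[0->1]=2 prod=3 -> [16 7 2]
Step 10: demand=4,sold=2 ship[1->2]=2 ship[0->1]=2 prod=3 -> [17 7 2]
Step 11: demand=4,sold=2 ship[1->2]=2 ship[0->1]=2 prod=3 -> [18 7 2]
Step 12: demand=4,sold=2 ship[1->2]=2 ship[0->1]=2 prod=3 -> [19 7 2]
First stockout at step 9

9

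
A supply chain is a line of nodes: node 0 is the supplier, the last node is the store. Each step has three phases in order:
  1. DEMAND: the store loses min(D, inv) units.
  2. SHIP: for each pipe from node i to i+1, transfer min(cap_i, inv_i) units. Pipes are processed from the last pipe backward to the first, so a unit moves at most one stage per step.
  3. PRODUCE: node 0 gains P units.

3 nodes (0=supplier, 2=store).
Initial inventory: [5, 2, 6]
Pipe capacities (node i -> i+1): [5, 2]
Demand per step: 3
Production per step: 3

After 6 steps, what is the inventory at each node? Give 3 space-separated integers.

Step 1: demand=3,sold=3 ship[1->2]=2 ship[0->1]=5 prod=3 -> inv=[3 5 5]
Step 2: demand=3,sold=3 ship[1->2]=2 ship[0->1]=3 prod=3 -> inv=[3 6 4]
Step 3: demand=3,sold=3 ship[1->2]=2 ship[0->1]=3 prod=3 -> inv=[3 7 3]
Step 4: demand=3,sold=3 ship[1->2]=2 ship[0->1]=3 prod=3 -> inv=[3 8 2]
Step 5: demand=3,sold=2 ship[1->2]=2 ship[0->1]=3 prod=3 -> inv=[3 9 2]
Step 6: demand=3,sold=2 ship[1->2]=2 ship[0->1]=3 prod=3 -> inv=[3 10 2]

3 10 2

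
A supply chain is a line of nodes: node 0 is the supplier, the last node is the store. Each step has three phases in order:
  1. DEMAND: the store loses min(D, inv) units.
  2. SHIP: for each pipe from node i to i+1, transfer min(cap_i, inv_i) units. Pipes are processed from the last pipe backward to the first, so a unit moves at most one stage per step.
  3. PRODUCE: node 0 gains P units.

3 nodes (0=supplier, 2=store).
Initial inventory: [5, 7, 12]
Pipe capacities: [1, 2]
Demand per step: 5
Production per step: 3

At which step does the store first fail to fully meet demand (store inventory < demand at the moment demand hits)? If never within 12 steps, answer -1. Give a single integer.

Step 1: demand=5,sold=5 ship[1->2]=2 ship[0->1]=1 prod=3 -> [7 6 9]
Step 2: demand=5,sold=5 ship[1->2]=2 ship[0->1]=1 prod=3 -> [9 5 6]
Step 3: demand=5,sold=5 ship[1->2]=2 ship[0->1]=1 prod=3 -> [11 4 3]
Step 4: demand=5,sold=3 ship[1->2]=2 ship[0->1]=1 prod=3 -> [13 3 2]
Step 5: demand=5,sold=2 ship[1->2]=2 ship[0->1]=1 prod=3 -> [15 2 2]
Step 6: demand=5,sold=2 ship[1->2]=2 ship[0->1]=1 prod=3 -> [17 1 2]
Step 7: demand=5,sold=2 ship[1->2]=1 ship[0->1]=1 prod=3 -> [19 1 1]
Step 8: demand=5,sold=1 ship[1->2]=1 ship[0->1]=1 prod=3 -> [21 1 1]
Step 9: demand=5,sold=1 ship[1->2]=1 ship[0->1]=1 prod=3 -> [23 1 1]
Step 10: demand=5,sold=1 ship[1->2]=1 ship[0->1]=1 prod=3 -> [25 1 1]
Step 11: demand=5,sold=1 ship[1->2]=1 ship[0->1]=1 prod=3 -> [27 1 1]
Step 12: demand=5,sold=1 ship[1->2]=1 ship[0->1]=1 prod=3 -> [29 1 1]
First stockout at step 4

4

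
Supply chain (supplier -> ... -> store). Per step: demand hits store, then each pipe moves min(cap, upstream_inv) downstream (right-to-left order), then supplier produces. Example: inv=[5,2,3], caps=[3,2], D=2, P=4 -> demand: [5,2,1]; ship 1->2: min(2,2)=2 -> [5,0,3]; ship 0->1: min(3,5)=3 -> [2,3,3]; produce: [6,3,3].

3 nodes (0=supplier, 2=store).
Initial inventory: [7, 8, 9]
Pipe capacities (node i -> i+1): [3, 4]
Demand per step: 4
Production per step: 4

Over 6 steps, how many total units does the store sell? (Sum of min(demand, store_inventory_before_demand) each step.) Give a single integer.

Step 1: sold=4 (running total=4) -> [8 7 9]
Step 2: sold=4 (running total=8) -> [9 6 9]
Step 3: sold=4 (running total=12) -> [10 5 9]
Step 4: sold=4 (running total=16) -> [11 4 9]
Step 5: sold=4 (running total=20) -> [12 3 9]
Step 6: sold=4 (running total=24) -> [13 3 8]

Answer: 24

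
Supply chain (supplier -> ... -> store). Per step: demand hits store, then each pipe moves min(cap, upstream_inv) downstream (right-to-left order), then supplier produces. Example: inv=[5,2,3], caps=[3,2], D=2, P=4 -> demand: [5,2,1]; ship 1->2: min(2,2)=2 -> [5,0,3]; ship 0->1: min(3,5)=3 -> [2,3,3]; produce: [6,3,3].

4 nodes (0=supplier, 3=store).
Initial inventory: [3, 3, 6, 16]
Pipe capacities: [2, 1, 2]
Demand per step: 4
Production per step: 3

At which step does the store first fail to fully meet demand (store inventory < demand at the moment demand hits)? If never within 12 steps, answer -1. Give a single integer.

Step 1: demand=4,sold=4 ship[2->3]=2 ship[1->2]=1 ship[0->1]=2 prod=3 -> [4 4 5 14]
Step 2: demand=4,sold=4 ship[2->3]=2 ship[1->2]=1 ship[0->1]=2 prod=3 -> [5 5 4 12]
Step 3: demand=4,sold=4 ship[2->3]=2 ship[1->2]=1 ship[0->1]=2 prod=3 -> [6 6 3 10]
Step 4: demand=4,sold=4 ship[2->3]=2 ship[1->2]=1 ship[0->1]=2 prod=3 -> [7 7 2 8]
Step 5: demand=4,sold=4 ship[2->3]=2 ship[1->2]=1 ship[0->1]=2 prod=3 -> [8 8 1 6]
Step 6: demand=4,sold=4 ship[2->3]=1 ship[1->2]=1 ship[0->1]=2 prod=3 -> [9 9 1 3]
Step 7: demand=4,sold=3 ship[2->3]=1 ship[1->2]=1 ship[0->1]=2 prod=3 -> [10 10 1 1]
Step 8: demand=4,sold=1 ship[2->3]=1 ship[1->2]=1 ship[0->1]=2 prod=3 -> [11 11 1 1]
Step 9: demand=4,sold=1 ship[2->3]=1 ship[1->2]=1 ship[0->1]=2 prod=3 -> [12 12 1 1]
Step 10: demand=4,sold=1 ship[2->3]=1 ship[1->2]=1 ship[0->1]=2 prod=3 -> [13 13 1 1]
Step 11: demand=4,sold=1 ship[2->3]=1 ship[1->2]=1 ship[0->1]=2 prod=3 -> [14 14 1 1]
Step 12: demand=4,sold=1 ship[2->3]=1 ship[1->2]=1 ship[0->1]=2 prod=3 -> [15 15 1 1]
First stockout at step 7

7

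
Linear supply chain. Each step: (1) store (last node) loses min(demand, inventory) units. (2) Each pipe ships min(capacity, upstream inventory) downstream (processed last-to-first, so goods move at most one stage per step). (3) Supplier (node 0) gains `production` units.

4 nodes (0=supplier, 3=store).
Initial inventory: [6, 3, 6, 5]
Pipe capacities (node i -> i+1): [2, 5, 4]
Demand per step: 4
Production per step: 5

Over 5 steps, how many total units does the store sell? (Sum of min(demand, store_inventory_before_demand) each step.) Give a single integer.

Step 1: sold=4 (running total=4) -> [9 2 5 5]
Step 2: sold=4 (running total=8) -> [12 2 3 5]
Step 3: sold=4 (running total=12) -> [15 2 2 4]
Step 4: sold=4 (running total=16) -> [18 2 2 2]
Step 5: sold=2 (running total=18) -> [21 2 2 2]

Answer: 18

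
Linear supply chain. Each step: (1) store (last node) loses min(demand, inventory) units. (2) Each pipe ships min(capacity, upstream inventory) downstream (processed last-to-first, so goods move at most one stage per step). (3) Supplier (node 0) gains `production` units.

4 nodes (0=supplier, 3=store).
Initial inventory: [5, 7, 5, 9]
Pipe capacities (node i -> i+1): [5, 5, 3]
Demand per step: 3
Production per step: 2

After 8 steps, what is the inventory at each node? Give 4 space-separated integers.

Step 1: demand=3,sold=3 ship[2->3]=3 ship[1->2]=5 ship[0->1]=5 prod=2 -> inv=[2 7 7 9]
Step 2: demand=3,sold=3 ship[2->3]=3 ship[1->2]=5 ship[0->1]=2 prod=2 -> inv=[2 4 9 9]
Step 3: demand=3,sold=3 ship[2->3]=3 ship[1->2]=4 ship[0->1]=2 prod=2 -> inv=[2 2 10 9]
Step 4: demand=3,sold=3 ship[2->3]=3 ship[1->2]=2 ship[0->1]=2 prod=2 -> inv=[2 2 9 9]
Step 5: demand=3,sold=3 ship[2->3]=3 ship[1->2]=2 ship[0->1]=2 prod=2 -> inv=[2 2 8 9]
Step 6: demand=3,sold=3 ship[2->3]=3 ship[1->2]=2 ship[0->1]=2 prod=2 -> inv=[2 2 7 9]
Step 7: demand=3,sold=3 ship[2->3]=3 ship[1->2]=2 ship[0->1]=2 prod=2 -> inv=[2 2 6 9]
Step 8: demand=3,sold=3 ship[2->3]=3 ship[1->2]=2 ship[0->1]=2 prod=2 -> inv=[2 2 5 9]

2 2 5 9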